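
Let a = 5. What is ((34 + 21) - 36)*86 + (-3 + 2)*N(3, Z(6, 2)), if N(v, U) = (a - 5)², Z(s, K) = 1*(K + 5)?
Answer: 1634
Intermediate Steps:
Z(s, K) = 5 + K (Z(s, K) = 1*(5 + K) = 5 + K)
N(v, U) = 0 (N(v, U) = (5 - 5)² = 0² = 0)
((34 + 21) - 36)*86 + (-3 + 2)*N(3, Z(6, 2)) = ((34 + 21) - 36)*86 + (-3 + 2)*0 = (55 - 36)*86 - 1*0 = 19*86 + 0 = 1634 + 0 = 1634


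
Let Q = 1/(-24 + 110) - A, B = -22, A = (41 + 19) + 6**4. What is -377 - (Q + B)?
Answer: 86085/86 ≈ 1001.0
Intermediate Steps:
A = 1356 (A = 60 + 1296 = 1356)
Q = -116615/86 (Q = 1/(-24 + 110) - 1*1356 = 1/86 - 1356 = -116615/86 ≈ -1356.0)
-377 - (Q + B) = -377 - (-116615/86 - 22) = -377 - 1*(-118507/86) = -377 + 118507/86 = 86085/86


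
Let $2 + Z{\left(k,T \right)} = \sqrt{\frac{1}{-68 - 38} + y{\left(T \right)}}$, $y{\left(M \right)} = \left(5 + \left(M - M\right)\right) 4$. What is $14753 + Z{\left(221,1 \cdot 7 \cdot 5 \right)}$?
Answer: $14751 + \frac{\sqrt{224614}}{106} \approx 14755.0$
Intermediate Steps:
$y{\left(M \right)} = 20$ ($y{\left(M \right)} = \left(5 + 0\right) 4 = 5 \cdot 4 = 20$)
$Z{\left(k,T \right)} = -2 + \frac{\sqrt{224614}}{106}$ ($Z{\left(k,T \right)} = -2 + \sqrt{\frac{1}{-68 - 38} + 20} = -2 + \sqrt{\frac{1}{-106} + 20} = -2 + \sqrt{- \frac{1}{106} + 20} = -2 + \sqrt{\frac{2119}{106}} = -2 + \frac{\sqrt{224614}}{106}$)
$14753 + Z{\left(221,1 \cdot 7 \cdot 5 \right)} = 14753 - \left(2 - \frac{\sqrt{224614}}{106}\right) = 14751 + \frac{\sqrt{224614}}{106}$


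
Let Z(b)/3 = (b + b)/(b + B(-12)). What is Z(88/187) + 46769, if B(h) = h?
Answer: 2291669/49 ≈ 46769.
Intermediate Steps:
Z(b) = 6*b/(-12 + b) (Z(b) = 3*((b + b)/(b - 12)) = 3*((2*b)/(-12 + b)) = 3*(2*b/(-12 + b)) = 6*b/(-12 + b))
Z(88/187) + 46769 = 6*(88/187)/(-12 + 88/187) + 46769 = 6*(88*(1/187))/(-12 + 88*(1/187)) + 46769 = 6*(8/17)/(-12 + 8/17) + 46769 = 6*(8/17)/(-196/17) + 46769 = 6*(8/17)*(-17/196) + 46769 = -12/49 + 46769 = 2291669/49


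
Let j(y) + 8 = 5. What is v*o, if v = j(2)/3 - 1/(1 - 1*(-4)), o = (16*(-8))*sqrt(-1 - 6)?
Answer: 768*I*sqrt(7)/5 ≈ 406.39*I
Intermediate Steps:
j(y) = -3 (j(y) = -8 + 5 = -3)
o = -128*I*sqrt(7) ≈ -338.66*I
v = -6/5 (v = -3/3 - 1/(1 - 1*(-4)) = -3*1/3 - 1/(1 + 4) = -1 - 1/5 = -6/5 ≈ -1.2000)
v*o = -(-768)*I*sqrt(7)/5 = 768*I*sqrt(7)/5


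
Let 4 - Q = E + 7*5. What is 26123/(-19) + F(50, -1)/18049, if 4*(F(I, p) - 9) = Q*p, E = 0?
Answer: -1885974835/1371724 ≈ -1374.9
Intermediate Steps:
Q = -31 (Q = 4 - (0 + 7*5) = 4 - (0 + 35) = 4 - 1*35 = 4 - 35 = -31)
F(I, p) = 9 - 31*p/4 (F(I, p) = 9 + (-31*p)/4 = 9 - 31*p/4)
26123/(-19) + F(50, -1)/18049 = 26123/(-19) + (9 - 31/4*(-1))/18049 = 26123*(-1/19) + (9 + 31/4)*(1/18049) = -26123/19 + (67/4)*(1/18049) = -26123/19 + 67/72196 = -1885974835/1371724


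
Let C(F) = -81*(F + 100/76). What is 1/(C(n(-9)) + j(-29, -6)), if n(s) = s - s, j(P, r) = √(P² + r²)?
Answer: -38475/3784028 - 361*√877/3784028 ≈ -0.012993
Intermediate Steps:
n(s) = 0
C(F) = -2025/19 - 81*F (C(F) = -81*(F + 100*(1/76)) = -81*(F + 25/19) = -81*(25/19 + F) = -2025/19 - 81*F)
1/(C(n(-9)) + j(-29, -6)) = 1/((-2025/19 - 81*0) + √((-29)² + (-6)²)) = 1/((-2025/19 + 0) + √(841 + 36)) = 1/(-2025/19 + √877)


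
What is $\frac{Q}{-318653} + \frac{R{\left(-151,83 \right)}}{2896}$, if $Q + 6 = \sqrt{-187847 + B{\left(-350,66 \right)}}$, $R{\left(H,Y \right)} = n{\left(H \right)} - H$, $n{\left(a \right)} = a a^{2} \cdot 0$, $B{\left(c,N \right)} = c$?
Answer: $\frac{48133979}{922819088} - \frac{i \sqrt{188197}}{318653} \approx 0.05216 - 0.0013614 i$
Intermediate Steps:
$n{\left(a \right)} = 0$ ($n{\left(a \right)} = a^{3} \cdot 0 = 0$)
$R{\left(H,Y \right)} = - H$ ($R{\left(H,Y \right)} = 0 - H = - H$)
$Q = -6 + i \sqrt{188197}$ ($Q = -6 + \sqrt{-187847 - 350} = -6 + \sqrt{-188197} = -6 + i \sqrt{188197} \approx -6.0 + 433.82 i$)
$\frac{Q}{-318653} + \frac{R{\left(-151,83 \right)}}{2896} = \frac{-6 + i \sqrt{188197}}{-318653} + \frac{\left(-1\right) \left(-151\right)}{2896} = \left(-6 + i \sqrt{188197}\right) \left(- \frac{1}{318653}\right) + 151 \cdot \frac{1}{2896} = \left(\frac{6}{318653} - \frac{i \sqrt{188197}}{318653}\right) + \frac{151}{2896} = \frac{48133979}{922819088} - \frac{i \sqrt{188197}}{318653}$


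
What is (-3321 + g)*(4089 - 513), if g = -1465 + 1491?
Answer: -11782920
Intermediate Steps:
g = 26
(-3321 + g)*(4089 - 513) = (-3321 + 26)*(4089 - 513) = -3295*3576 = -11782920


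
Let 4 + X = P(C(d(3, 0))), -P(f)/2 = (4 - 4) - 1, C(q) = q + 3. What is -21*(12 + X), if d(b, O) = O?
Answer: -210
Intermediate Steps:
C(q) = 3 + q
P(f) = 2 (P(f) = -2*((4 - 4) - 1) = -2*(0 - 1) = -2*(-1) = 2)
X = -2 (X = -4 + 2 = -2)
-21*(12 + X) = -21*(12 - 2) = -21*10 = -210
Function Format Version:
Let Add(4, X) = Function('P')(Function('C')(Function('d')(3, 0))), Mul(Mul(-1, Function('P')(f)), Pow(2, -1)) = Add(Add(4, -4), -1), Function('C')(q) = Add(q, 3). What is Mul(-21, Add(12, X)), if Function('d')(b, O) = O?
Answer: -210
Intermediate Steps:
Function('C')(q) = Add(3, q)
Function('P')(f) = 2 (Function('P')(f) = Mul(-2, Add(Add(4, -4), -1)) = Mul(-2, Add(0, -1)) = Mul(-2, -1) = 2)
X = -2 (X = Add(-4, 2) = -2)
Mul(-21, Add(12, X)) = Mul(-21, Add(12, -2)) = Mul(-21, 10) = -210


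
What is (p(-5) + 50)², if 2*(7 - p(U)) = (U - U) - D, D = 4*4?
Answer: 4225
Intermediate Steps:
D = 16
p(U) = 15 (p(U) = 7 - ((U - U) - 1*16)/2 = 7 - (0 - 16)/2 = 7 - ½*(-16) = 7 + 8 = 15)
(p(-5) + 50)² = (15 + 50)² = 65² = 4225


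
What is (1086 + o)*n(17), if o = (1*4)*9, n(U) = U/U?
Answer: 1122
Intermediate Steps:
n(U) = 1
o = 36 (o = 4*9 = 36)
(1086 + o)*n(17) = (1086 + 36)*1 = 1122*1 = 1122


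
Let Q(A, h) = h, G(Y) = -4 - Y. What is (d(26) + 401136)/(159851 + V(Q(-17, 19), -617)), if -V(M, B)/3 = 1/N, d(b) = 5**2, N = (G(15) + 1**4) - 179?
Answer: 79028717/31490650 ≈ 2.5096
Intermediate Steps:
N = -197 (N = ((-4 - 1*15) + 1**4) - 179 = ((-4 - 15) + 1) - 179 = (-19 + 1) - 179 = -18 - 179 = -197)
d(b) = 25
V(M, B) = 3/197 (V(M, B) = -3/(-197) = -3*(-1/197) = 3/197)
(d(26) + 401136)/(159851 + V(Q(-17, 19), -617)) = (25 + 401136)/(159851 + 3/197) = 401161/(31490650/197) = 401161*(197/31490650) = 79028717/31490650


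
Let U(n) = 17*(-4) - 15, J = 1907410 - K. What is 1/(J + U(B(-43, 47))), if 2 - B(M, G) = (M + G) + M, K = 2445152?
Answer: -1/537825 ≈ -1.8593e-6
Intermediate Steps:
B(M, G) = 2 - G - 2*M (B(M, G) = 2 - ((M + G) + M) = 2 - ((G + M) + M) = 2 - (G + 2*M) = 2 + (-G - 2*M) = 2 - G - 2*M)
J = -537742 (J = 1907410 - 1*2445152 = 1907410 - 2445152 = -537742)
U(n) = -83 (U(n) = -68 - 15 = -83)
1/(J + U(B(-43, 47))) = 1/(-537742 - 83) = 1/(-537825) = -1/537825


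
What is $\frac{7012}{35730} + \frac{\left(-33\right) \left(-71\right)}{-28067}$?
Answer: $\frac{56545207}{501416955} \approx 0.11277$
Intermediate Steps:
$\frac{7012}{35730} + \frac{\left(-33\right) \left(-71\right)}{-28067} = 7012 \cdot \frac{1}{35730} + 2343 \left(- \frac{1}{28067}\right) = \frac{3506}{17865} - \frac{2343}{28067} = \frac{56545207}{501416955}$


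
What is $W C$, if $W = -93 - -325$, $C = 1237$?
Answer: $286984$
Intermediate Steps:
$W = 232$ ($W = -93 + 325 = 232$)
$W C = 232 \cdot 1237 = 286984$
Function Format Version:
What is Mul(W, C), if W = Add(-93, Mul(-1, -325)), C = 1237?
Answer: 286984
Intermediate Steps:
W = 232 (W = Add(-93, 325) = 232)
Mul(W, C) = Mul(232, 1237) = 286984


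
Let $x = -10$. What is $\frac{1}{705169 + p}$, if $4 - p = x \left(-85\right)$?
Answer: $\frac{1}{704323} \approx 1.4198 \cdot 10^{-6}$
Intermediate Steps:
$p = -846$ ($p = 4 - \left(-10\right) \left(-85\right) = 4 - 850 = -846$)
$\frac{1}{705169 + p} = \frac{1}{705169 - 846} = \frac{1}{704323}$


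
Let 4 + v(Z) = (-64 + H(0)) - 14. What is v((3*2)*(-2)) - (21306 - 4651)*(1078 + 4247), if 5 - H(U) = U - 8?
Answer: -88687944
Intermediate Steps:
H(U) = 13 - U (H(U) = 5 - (U - 8) = 5 - (-8 + U) = 5 + (8 - U) = 13 - U)
v(Z) = -69 (v(Z) = -4 + ((-64 + (13 - 1*0)) - 14) = -4 + ((-64 + (13 + 0)) - 14) = -4 + ((-64 + 13) - 14) = -4 + (-51 - 14) = -4 - 65 = -69)
v((3*2)*(-2)) - (21306 - 4651)*(1078 + 4247) = -69 - (21306 - 4651)*(1078 + 4247) = -69 - 16655*5325 = -69 - 1*88687875 = -69 - 88687875 = -88687944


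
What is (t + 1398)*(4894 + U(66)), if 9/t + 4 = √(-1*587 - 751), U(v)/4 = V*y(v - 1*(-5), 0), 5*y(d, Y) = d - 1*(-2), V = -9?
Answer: 20671880376/3385 - 98289*I*√1338/3385 ≈ 6.1069e+6 - 1062.1*I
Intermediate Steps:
y(d, Y) = ⅖ + d/5 (y(d, Y) = (d - 1*(-2))/5 = (d + 2)/5 = (2 + d)/5 = ⅖ + d/5)
U(v) = -252/5 - 36*v/5 (U(v) = 4*(-9*(⅖ + (v - 1*(-5))/5)) = 4*(-9*(⅖ + (v + 5)/5)) = 4*(-9*(⅖ + (5 + v)/5)) = 4*(-9*(⅖ + (1 + v/5))) = 4*(-9*(7/5 + v/5)) = 4*(-63/5 - 9*v/5) = -252/5 - 36*v/5)
t = 9/(-4 + I*√1338) (t = 9/(-4 + √(-1*587 - 751)) = 9/(-4 + √(-587 - 751)) = 9/(-4 + √(-1338)) = 9/(-4 + I*√1338) ≈ -0.026588 - 0.24314*I)
(t + 1398)*(4894 + U(66)) = ((-18/677 - 9*I*√1338/1354) + 1398)*(4894 + (-252/5 - 36/5*66)) = (946428/677 - 9*I*√1338/1354)*(4894 + (-252/5 - 2376/5)) = (946428/677 - 9*I*√1338/1354)*(4894 - 2628/5) = (946428/677 - 9*I*√1338/1354)*(21842/5) = 20671880376/3385 - 98289*I*√1338/3385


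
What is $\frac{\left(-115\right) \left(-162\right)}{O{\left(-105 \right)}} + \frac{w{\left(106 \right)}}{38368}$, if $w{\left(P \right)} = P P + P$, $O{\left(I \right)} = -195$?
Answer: $- \frac{23752805}{249392} \approx -95.243$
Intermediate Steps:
$w{\left(P \right)} = P + P^{2}$ ($w{\left(P \right)} = P^{2} + P = P + P^{2}$)
$\frac{\left(-115\right) \left(-162\right)}{O{\left(-105 \right)}} + \frac{w{\left(106 \right)}}{38368} = \frac{\left(-115\right) \left(-162\right)}{-195} + \frac{106 \left(1 + 106\right)}{38368} = 18630 \left(- \frac{1}{195}\right) + 106 \cdot 107 \cdot \frac{1}{38368} = - \frac{1242}{13} + 11342 \cdot \frac{1}{38368} = - \frac{1242}{13} + \frac{5671}{19184} = - \frac{23752805}{249392}$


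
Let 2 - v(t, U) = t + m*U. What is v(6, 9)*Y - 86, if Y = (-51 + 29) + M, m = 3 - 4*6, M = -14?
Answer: -6746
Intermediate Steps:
m = -21 (m = 3 - 24 = -21)
Y = -36 (Y = (-51 + 29) - 14 = -22 - 14 = -36)
v(t, U) = 2 - t + 21*U (v(t, U) = 2 - (t - 21*U) = 2 + (-t + 21*U) = 2 - t + 21*U)
v(6, 9)*Y - 86 = (2 - 1*6 + 21*9)*(-36) - 86 = (2 - 6 + 189)*(-36) - 86 = 185*(-36) - 86 = -6660 - 86 = -6746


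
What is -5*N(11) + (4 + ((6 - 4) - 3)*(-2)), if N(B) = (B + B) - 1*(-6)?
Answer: -134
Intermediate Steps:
N(B) = 6 + 2*B (N(B) = 2*B + 6 = 6 + 2*B)
-5*N(11) + (4 + ((6 - 4) - 3)*(-2)) = -5*(6 + 2*11) + (4 + ((6 - 4) - 3)*(-2)) = -5*(6 + 22) + (4 + (2 - 3)*(-2)) = -5*28 + (4 - 1*(-2)) = -140 + (4 + 2) = -140 + 6 = -134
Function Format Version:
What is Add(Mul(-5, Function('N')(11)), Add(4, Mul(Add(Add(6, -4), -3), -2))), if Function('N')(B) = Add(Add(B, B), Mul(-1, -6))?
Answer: -134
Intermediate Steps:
Function('N')(B) = Add(6, Mul(2, B)) (Function('N')(B) = Add(Mul(2, B), 6) = Add(6, Mul(2, B)))
Add(Mul(-5, Function('N')(11)), Add(4, Mul(Add(Add(6, -4), -3), -2))) = Add(Mul(-5, Add(6, Mul(2, 11))), Add(4, Mul(Add(Add(6, -4), -3), -2))) = Add(Mul(-5, Add(6, 22)), Add(4, Mul(Add(2, -3), -2))) = Add(Mul(-5, 28), Add(4, Mul(-1, -2))) = Add(-140, Add(4, 2)) = Add(-140, 6) = -134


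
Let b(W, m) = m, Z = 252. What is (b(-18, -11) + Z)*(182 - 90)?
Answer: 22172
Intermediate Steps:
(b(-18, -11) + Z)*(182 - 90) = (-11 + 252)*(182 - 90) = 241*92 = 22172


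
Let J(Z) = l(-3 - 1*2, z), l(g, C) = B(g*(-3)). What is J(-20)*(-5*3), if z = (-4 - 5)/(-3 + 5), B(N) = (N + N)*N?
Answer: -6750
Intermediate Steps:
B(N) = 2*N**2 (B(N) = (2*N)*N = 2*N**2)
z = -9/2 ≈ -4.5000
l(g, C) = 18*g**2 (l(g, C) = 2*(g*(-3))**2 = 2*(-3*g)**2 = 2*(9*g**2) = 18*g**2)
J(Z) = 450 (J(Z) = 18*(-3 - 1*2)**2 = 18*(-3 - 2)**2 = 18*(-5)**2 = 18*25 = 450)
J(-20)*(-5*3) = 450*(-5*3) = 450*(-15) = -6750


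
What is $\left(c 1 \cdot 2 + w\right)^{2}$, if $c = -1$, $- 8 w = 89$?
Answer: $\frac{11025}{64} \approx 172.27$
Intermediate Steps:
$w = - \frac{89}{8}$ ($w = \left(- \frac{1}{8}\right) 89 = - \frac{89}{8} \approx -11.125$)
$\left(c 1 \cdot 2 + w\right)^{2} = \left(\left(-1\right) 1 \cdot 2 - \frac{89}{8}\right)^{2} = \left(\left(-1\right) 2 - \frac{89}{8}\right)^{2} = \left(-2 - \frac{89}{8}\right)^{2} = \left(- \frac{105}{8}\right)^{2} = \frac{11025}{64}$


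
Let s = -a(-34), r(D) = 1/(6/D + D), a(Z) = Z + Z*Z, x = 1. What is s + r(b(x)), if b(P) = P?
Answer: -7853/7 ≈ -1121.9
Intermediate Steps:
a(Z) = Z + Z²
r(D) = 1/(D + 6/D)
s = -1122 (s = -(-34)*(1 - 34) = -(-34)*(-33) = -1*1122 = -1122)
s + r(b(x)) = -1122 + 1/(6 + 1²) = -1122 + 1/(6 + 1) = -1122 + 1/7 = -1122 + 1*(⅐) = -1122 + ⅐ = -7853/7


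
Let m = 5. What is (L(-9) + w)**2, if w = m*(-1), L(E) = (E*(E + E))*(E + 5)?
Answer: 426409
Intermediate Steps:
L(E) = 2*E**2*(5 + E) (L(E) = (E*(2*E))*(5 + E) = (2*E**2)*(5 + E) = 2*E**2*(5 + E))
w = -5 (w = 5*(-1) = -5)
(L(-9) + w)**2 = (2*(-9)**2*(5 - 9) - 5)**2 = (2*81*(-4) - 5)**2 = (-648 - 5)**2 = (-653)**2 = 426409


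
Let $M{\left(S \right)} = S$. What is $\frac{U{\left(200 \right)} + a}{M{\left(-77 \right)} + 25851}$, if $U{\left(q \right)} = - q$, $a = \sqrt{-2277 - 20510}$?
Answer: $- \frac{100}{12887} + \frac{i \sqrt{22787}}{25774} \approx -0.0077598 + 0.0058568 i$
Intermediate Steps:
$a = i \sqrt{22787}$ ($a = \sqrt{-22787} = i \sqrt{22787} \approx 150.95 i$)
$\frac{U{\left(200 \right)} + a}{M{\left(-77 \right)} + 25851} = \frac{\left(-1\right) 200 + i \sqrt{22787}}{-77 + 25851} = \frac{-200 + i \sqrt{22787}}{25774} = \left(-200 + i \sqrt{22787}\right) \frac{1}{25774} = - \frac{100}{12887} + \frac{i \sqrt{22787}}{25774}$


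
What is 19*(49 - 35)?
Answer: 266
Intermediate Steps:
19*(49 - 35) = 19*14 = 266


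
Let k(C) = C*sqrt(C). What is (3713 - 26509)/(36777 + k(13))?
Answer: -16122471/26010491 + 5699*sqrt(13)/26010491 ≈ -0.61905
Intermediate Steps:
k(C) = C**(3/2)
(3713 - 26509)/(36777 + k(13)) = (3713 - 26509)/(36777 + 13**(3/2)) = -22796/(36777 + 13*sqrt(13))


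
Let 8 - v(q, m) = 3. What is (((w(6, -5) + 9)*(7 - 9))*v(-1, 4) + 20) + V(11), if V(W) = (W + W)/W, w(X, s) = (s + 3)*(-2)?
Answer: -108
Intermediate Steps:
v(q, m) = 5 (v(q, m) = 8 - 1*3 = 8 - 3 = 5)
w(X, s) = -6 - 2*s (w(X, s) = (3 + s)*(-2) = -6 - 2*s)
V(W) = 2 (V(W) = (2*W)/W = 2)
(((w(6, -5) + 9)*(7 - 9))*v(-1, 4) + 20) + V(11) = ((((-6 - 2*(-5)) + 9)*(7 - 9))*5 + 20) + 2 = ((((-6 + 10) + 9)*(-2))*5 + 20) + 2 = (((4 + 9)*(-2))*5 + 20) + 2 = ((13*(-2))*5 + 20) + 2 = (-26*5 + 20) + 2 = (-130 + 20) + 2 = -110 + 2 = -108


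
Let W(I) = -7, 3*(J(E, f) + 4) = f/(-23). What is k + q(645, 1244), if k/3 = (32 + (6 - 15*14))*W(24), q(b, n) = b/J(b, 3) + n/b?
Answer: 69070979/19995 ≈ 3454.4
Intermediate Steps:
J(E, f) = -4 - f/69 (J(E, f) = -4 + (f/(-23))/3 = -4 + (f*(-1/23))/3 = -4 + (-f/23)/3 = -4 - f/69)
q(b, n) = -23*b/93 + n/b (q(b, n) = b/(-4 - 1/69*3) + n/b = b/(-4 - 1/23) + n/b = b/(-93/23) + n/b = b*(-23/93) + n/b = -23*b/93 + n/b)
k = 3612 (k = 3*((32 + (6 - 15*14))*(-7)) = 3*((32 + (6 - 210))*(-7)) = 3*((32 - 204)*(-7)) = 3*(-172*(-7)) = 3*1204 = 3612)
k + q(645, 1244) = 3612 + (-23/93*645 + 1244/645) = 3612 + (-4945/31 + 1244*(1/645)) = 3612 + (-4945/31 + 1244/645) = 3612 - 3150961/19995 = 69070979/19995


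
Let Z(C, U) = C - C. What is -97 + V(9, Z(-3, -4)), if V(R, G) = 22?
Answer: -75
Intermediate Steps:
Z(C, U) = 0
-97 + V(9, Z(-3, -4)) = -97 + 22 = -75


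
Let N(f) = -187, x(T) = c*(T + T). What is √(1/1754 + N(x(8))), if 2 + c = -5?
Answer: I*√575306738/1754 ≈ 13.675*I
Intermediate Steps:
c = -7 (c = -2 - 5 = -7)
x(T) = -14*T (x(T) = -7*(T + T) = -14*T)
√(1/1754 + N(x(8))) = √(1/1754 - 187) = √(-327997/1754) = I*√575306738/1754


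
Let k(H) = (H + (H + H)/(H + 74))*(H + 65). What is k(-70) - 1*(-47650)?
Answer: 48175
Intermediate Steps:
k(H) = (65 + H)*(H + 2*H/(74 + H)) (k(H) = (H + (2*H)/(74 + H))*(65 + H) = (H + 2*H/(74 + H))*(65 + H) = (65 + H)*(H + 2*H/(74 + H)))
k(-70) - 1*(-47650) = -70*(4940 + (-70)² + 141*(-70))/(74 - 70) - 1*(-47650) = -70*(4940 + 4900 - 9870)/4 + 47650 = -70*¼*(-30) + 47650 = 525 + 47650 = 48175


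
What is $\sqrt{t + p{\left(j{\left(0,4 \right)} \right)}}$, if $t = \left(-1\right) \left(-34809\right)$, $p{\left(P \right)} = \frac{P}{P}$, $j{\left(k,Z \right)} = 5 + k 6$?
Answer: $59 \sqrt{10} \approx 186.57$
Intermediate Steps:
$j{\left(k,Z \right)} = 5 + 6 k$
$p{\left(P \right)} = 1$
$t = 34809$
$\sqrt{t + p{\left(j{\left(0,4 \right)} \right)}} = \sqrt{34809 + 1} = \sqrt{34810} = 59 \sqrt{10}$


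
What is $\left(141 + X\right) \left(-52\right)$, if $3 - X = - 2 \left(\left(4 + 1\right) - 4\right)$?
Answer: $-7592$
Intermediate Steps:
$X = 5$ ($X = 3 - - 2 \left(\left(4 + 1\right) - 4\right) = 3 - - 2 \left(5 - 4\right) = 3 - \left(-2\right) 1 = 3 - -2 = 3 + 2 = 5$)
$\left(141 + X\right) \left(-52\right) = \left(141 + 5\right) \left(-52\right) = 146 \left(-52\right) = -7592$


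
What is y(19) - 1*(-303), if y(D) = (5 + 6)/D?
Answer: 5768/19 ≈ 303.58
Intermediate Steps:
y(D) = 11/D
y(19) - 1*(-303) = 11/19 - 1*(-303) = 11*(1/19) + 303 = 11/19 + 303 = 5768/19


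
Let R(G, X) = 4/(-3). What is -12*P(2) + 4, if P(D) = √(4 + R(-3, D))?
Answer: 4 - 8*√6 ≈ -15.596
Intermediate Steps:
R(G, X) = -4/3 (R(G, X) = 4*(-⅓) = -4/3)
P(D) = 2*√6/3 (P(D) = √(4 - 4/3) = √(8/3) = 2*√6/3)
-12*P(2) + 4 = -8*√6 + 4 = 4 - 8*√6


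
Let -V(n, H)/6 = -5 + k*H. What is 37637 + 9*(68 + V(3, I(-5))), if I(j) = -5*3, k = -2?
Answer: 36899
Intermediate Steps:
I(j) = -15
V(n, H) = 30 + 12*H (V(n, H) = -6*(-5 - 2*H) = 30 + 12*H)
37637 + 9*(68 + V(3, I(-5))) = 37637 + 9*(68 + (30 + 12*(-15))) = 37637 + 9*(68 + (30 - 180)) = 37637 + 9*(68 - 150) = 37637 + 9*(-82) = 37637 - 738 = 36899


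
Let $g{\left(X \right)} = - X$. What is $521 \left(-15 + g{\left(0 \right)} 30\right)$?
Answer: $-7815$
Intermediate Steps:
$521 \left(-15 + g{\left(0 \right)} 30\right) = 521 \left(-15 + \left(-1\right) 0 \cdot 30\right) = 521 \left(-15 + 0 \cdot 30\right) = 521 \left(-15 + 0\right) = 521 \left(-15\right) = -7815$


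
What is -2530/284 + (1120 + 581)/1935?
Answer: -245137/30530 ≈ -8.0294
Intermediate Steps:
-2530/284 + (1120 + 581)/1935 = -2530*1/284 + 1701*(1/1935) = -1265/142 + 189/215 = -245137/30530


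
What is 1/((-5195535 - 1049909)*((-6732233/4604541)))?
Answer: 4604541/42045784196452 ≈ 1.0951e-7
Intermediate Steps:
1/((-5195535 - 1049909)*((-6732233/4604541))) = 1/((-6245444)*((-6732233*1/4604541))) = -1/(6245444*(-6732233/4604541)) = -1/6245444*(-4604541/6732233) = 4604541/42045784196452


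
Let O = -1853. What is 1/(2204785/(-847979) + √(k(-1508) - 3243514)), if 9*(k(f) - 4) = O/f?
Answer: -209705501179980/261604254782086846207 - 35656283526*I*√16595885281859/261604254782086846207 ≈ -8.0161e-7 - 0.00055525*I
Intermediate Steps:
k(f) = 4 - 1853/(9*f) (k(f) = 4 + (-1853/f)/9 = 4 - 1853/(9*f))
1/(2204785/(-847979) + √(k(-1508) - 3243514)) = 1/(2204785/(-847979) + √((4 - 1853/9/(-1508)) - 3243514)) = 1/(2204785*(-1/847979) + √((4 - 1853/9*(-1/1508)) - 3243514)) = 1/(-200435/77089 + √((4 + 1853/13572) - 3243514)) = 1/(-200435/77089 + √(56141/13572 - 3243514)) = 1/(-200435/77089 + √(-44020915867/13572)) = 1/(-200435/77089 + I*√16595885281859/2262)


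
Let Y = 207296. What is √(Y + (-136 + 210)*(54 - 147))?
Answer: √200414 ≈ 447.68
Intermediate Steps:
√(Y + (-136 + 210)*(54 - 147)) = √(207296 + (-136 + 210)*(54 - 147)) = √(207296 + 74*(-93)) = √(207296 - 6882) = √200414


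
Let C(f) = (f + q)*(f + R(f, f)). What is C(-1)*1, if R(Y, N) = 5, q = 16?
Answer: 60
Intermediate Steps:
C(f) = (5 + f)*(16 + f) (C(f) = (f + 16)*(f + 5) = (16 + f)*(5 + f) = (5 + f)*(16 + f))
C(-1)*1 = (80 + (-1)² + 21*(-1))*1 = (80 + 1 - 21)*1 = 60*1 = 60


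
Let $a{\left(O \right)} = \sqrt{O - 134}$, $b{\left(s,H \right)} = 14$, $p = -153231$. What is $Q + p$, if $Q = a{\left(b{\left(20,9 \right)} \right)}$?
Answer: $-153231 + 2 i \sqrt{30} \approx -1.5323 \cdot 10^{5} + 10.954 i$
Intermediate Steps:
$a{\left(O \right)} = \sqrt{-134 + O}$
$Q = 2 i \sqrt{30}$ ($Q = \sqrt{-134 + 14} = \sqrt{-120} = 2 i \sqrt{30} \approx 10.954 i$)
$Q + p = 2 i \sqrt{30} - 153231 = -153231 + 2 i \sqrt{30}$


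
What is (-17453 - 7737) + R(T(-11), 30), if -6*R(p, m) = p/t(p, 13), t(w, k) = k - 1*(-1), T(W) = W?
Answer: -2115949/84 ≈ -25190.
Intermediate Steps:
t(w, k) = 1 + k (t(w, k) = k + 1 = 1 + k)
R(p, m) = -p/84 (R(p, m) = -p/(6*(1 + 13)) = -p/(6*14) = -p/84)
(-17453 - 7737) + R(T(-11), 30) = (-17453 - 7737) - 1/84*(-11) = -25190 + 11/84 = -2115949/84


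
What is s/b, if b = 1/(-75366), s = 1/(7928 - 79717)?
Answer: 75366/71789 ≈ 1.0498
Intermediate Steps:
s = -1/71789 (s = 1/(-71789) = -1/71789 ≈ -1.3930e-5)
b = -1/75366 ≈ -1.3269e-5
s/b = -1/(71789*(-1/75366)) = -1/71789*(-75366) = 75366/71789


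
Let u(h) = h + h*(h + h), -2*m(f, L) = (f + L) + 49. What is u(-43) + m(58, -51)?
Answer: 3627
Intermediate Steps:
m(f, L) = -49/2 - L/2 - f/2 (m(f, L) = -((f + L) + 49)/2 = -((L + f) + 49)/2 = -(49 + L + f)/2 = -49/2 - L/2 - f/2)
u(h) = h + 2*h² (u(h) = h + h*(2*h) = h + 2*h²)
u(-43) + m(58, -51) = -43*(1 + 2*(-43)) + (-49/2 - ½*(-51) - ½*58) = -43*(1 - 86) + (-49/2 + 51/2 - 29) = -43*(-85) - 28 = 3655 - 28 = 3627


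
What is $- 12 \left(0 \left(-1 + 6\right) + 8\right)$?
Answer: $-96$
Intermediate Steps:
$- 12 \left(0 \left(-1 + 6\right) + 8\right) = - 12 \left(0 \cdot 5 + 8\right) = - 12 \left(0 + 8\right) = \left(-12\right) 8 = -96$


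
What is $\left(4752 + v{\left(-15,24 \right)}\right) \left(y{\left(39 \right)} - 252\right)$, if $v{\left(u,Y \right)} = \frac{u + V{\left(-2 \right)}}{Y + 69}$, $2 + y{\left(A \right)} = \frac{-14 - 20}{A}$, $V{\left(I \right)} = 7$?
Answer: $- \frac{4392764320}{3627} \approx -1.2111 \cdot 10^{6}$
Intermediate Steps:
$y{\left(A \right)} = -2 - \frac{34}{A}$ ($y{\left(A \right)} = -2 + \frac{-14 - 20}{A} = -2 - \frac{34}{A}$)
$v{\left(u,Y \right)} = \frac{7 + u}{69 + Y}$ ($v{\left(u,Y \right)} = \frac{u + 7}{Y + 69} = \frac{7 + u}{69 + Y}$)
$\left(4752 + v{\left(-15,24 \right)}\right) \left(y{\left(39 \right)} - 252\right) = \left(4752 + \frac{7 - 15}{69 + 24}\right) \left(\left(-2 - \frac{34}{39}\right) - 252\right) = \left(4752 + \frac{1}{93} \left(-8\right)\right) \left(\left(-2 - \frac{34}{39}\right) - 252\right) = \left(4752 - \frac{8}{93}\right) \left(- \frac{112}{39} - 252\right) = \frac{441928}{93} \left(- \frac{9940}{39}\right) = - \frac{4392764320}{3627}$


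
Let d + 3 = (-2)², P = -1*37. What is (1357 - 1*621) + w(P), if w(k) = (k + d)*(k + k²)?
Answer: -47216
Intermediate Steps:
P = -37
d = 1 (d = -3 + (-2)² = -3 + 4 = 1)
w(k) = (1 + k)*(k + k²) (w(k) = (k + 1)*(k + k²) = (1 + k)*(k + k²))
(1357 - 1*621) + w(P) = (1357 - 1*621) - 37*(1 + (-37)² + 2*(-37)) = (1357 - 621) - 37*(1 + 1369 - 74) = 736 - 37*1296 = 736 - 47952 = -47216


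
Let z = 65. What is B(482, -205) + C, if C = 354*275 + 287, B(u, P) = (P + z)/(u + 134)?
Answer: 2148009/22 ≈ 97637.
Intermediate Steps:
B(u, P) = (65 + P)/(134 + u) (B(u, P) = (P + 65)/(u + 134) = (65 + P)/(134 + u))
C = 97637 (C = 97350 + 287 = 97637)
B(482, -205) + C = (65 - 205)/(134 + 482) + 97637 = -140/616 + 97637 = (1/616)*(-140) + 97637 = -5/22 + 97637 = 2148009/22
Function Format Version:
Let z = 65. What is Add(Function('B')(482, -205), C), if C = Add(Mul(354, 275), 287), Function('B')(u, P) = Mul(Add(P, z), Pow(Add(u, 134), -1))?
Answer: Rational(2148009, 22) ≈ 97637.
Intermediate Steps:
Function('B')(u, P) = Mul(Pow(Add(134, u), -1), Add(65, P)) (Function('B')(u, P) = Mul(Add(P, 65), Pow(Add(u, 134), -1)) = Mul(Add(65, P), Pow(Add(134, u), -1)) = Mul(Pow(Add(134, u), -1), Add(65, P)))
C = 97637 (C = Add(97350, 287) = 97637)
Add(Function('B')(482, -205), C) = Add(Mul(Pow(Add(134, 482), -1), Add(65, -205)), 97637) = Add(Mul(Pow(616, -1), -140), 97637) = Add(Mul(Rational(1, 616), -140), 97637) = Add(Rational(-5, 22), 97637) = Rational(2148009, 22)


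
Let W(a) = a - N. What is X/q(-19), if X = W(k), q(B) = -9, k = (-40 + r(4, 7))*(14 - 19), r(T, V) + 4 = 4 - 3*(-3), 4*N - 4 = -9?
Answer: -625/36 ≈ -17.361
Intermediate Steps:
N = -5/4 (N = 1 + (¼)*(-9) = 1 - 9/4 = -5/4 ≈ -1.2500)
r(T, V) = 9 (r(T, V) = -4 + (4 - 3*(-3)) = -4 + (4 + 9) = -4 + 13 = 9)
k = 155 (k = (-40 + 9)*(14 - 19) = -31*(-5) = 155)
W(a) = 5/4 + a (W(a) = a - 1*(-5/4) = a + 5/4 = 5/4 + a)
X = 625/4 (X = 5/4 + 155 = 625/4 ≈ 156.25)
X/q(-19) = (625/4)/(-9) = (625/4)*(-⅑) = -625/36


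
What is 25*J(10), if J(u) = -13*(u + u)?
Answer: -6500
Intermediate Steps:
J(u) = -26*u
25*J(10) = 25*(-26*10) = 25*(-260) = -6500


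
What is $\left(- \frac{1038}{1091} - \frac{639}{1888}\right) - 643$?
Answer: $- \frac{1327113437}{2059808} \approx -644.29$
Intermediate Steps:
$\left(- \frac{1038}{1091} - \frac{639}{1888}\right) - 643 = - \frac{2656893}{2059808} - 643 = - \frac{1327113437}{2059808}$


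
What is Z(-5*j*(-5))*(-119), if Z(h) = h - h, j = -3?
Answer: 0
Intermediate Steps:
Z(h) = 0
Z(-5*j*(-5))*(-119) = 0*(-119) = 0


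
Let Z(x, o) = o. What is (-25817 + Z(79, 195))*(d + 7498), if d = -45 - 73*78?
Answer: -45069098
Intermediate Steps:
d = -5739 (d = -45 - 5694 = -5739)
(-25817 + Z(79, 195))*(d + 7498) = (-25817 + 195)*(-5739 + 7498) = -25622*1759 = -45069098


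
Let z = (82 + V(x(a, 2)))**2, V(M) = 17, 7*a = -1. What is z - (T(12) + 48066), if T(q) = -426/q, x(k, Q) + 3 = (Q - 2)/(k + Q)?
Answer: -76459/2 ≈ -38230.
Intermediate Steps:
a = -1/7 (a = (1/7)*(-1) = -1/7 ≈ -0.14286)
x(k, Q) = -3 + (-2 + Q)/(Q + k) (x(k, Q) = -3 + (Q - 2)/(k + Q) = -3 + (-2 + Q)/(Q + k))
z = 9801 (z = (82 + 17)**2 = 99**2 = 9801)
z - (T(12) + 48066) = 9801 - (-426/12 + 48066) = 9801 - (-426*1/12 + 48066) = 9801 - (-71/2 + 48066) = 9801 - 1*96061/2 = 9801 - 96061/2 = -76459/2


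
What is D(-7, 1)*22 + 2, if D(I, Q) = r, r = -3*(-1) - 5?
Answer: -42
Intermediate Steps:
r = -2 (r = 3 - 5 = -2)
D(I, Q) = -2
D(-7, 1)*22 + 2 = -2*22 + 2 = -44 + 2 = -42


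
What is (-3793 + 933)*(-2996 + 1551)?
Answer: 4132700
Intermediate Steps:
(-3793 + 933)*(-2996 + 1551) = -2860*(-1445) = 4132700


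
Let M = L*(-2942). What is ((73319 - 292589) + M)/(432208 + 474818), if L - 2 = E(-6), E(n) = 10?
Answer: -42429/151171 ≈ -0.28067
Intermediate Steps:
L = 12 (L = 2 + 10 = 12)
M = -35304 (M = 12*(-2942) = -35304)
((73319 - 292589) + M)/(432208 + 474818) = ((73319 - 292589) - 35304)/(432208 + 474818) = (-219270 - 35304)/907026 = -254574*1/907026 = -42429/151171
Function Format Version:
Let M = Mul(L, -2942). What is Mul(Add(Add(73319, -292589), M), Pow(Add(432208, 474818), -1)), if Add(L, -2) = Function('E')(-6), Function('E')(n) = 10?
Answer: Rational(-42429, 151171) ≈ -0.28067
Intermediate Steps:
L = 12 (L = Add(2, 10) = 12)
M = -35304 (M = Mul(12, -2942) = -35304)
Mul(Add(Add(73319, -292589), M), Pow(Add(432208, 474818), -1)) = Mul(Add(Add(73319, -292589), -35304), Pow(Add(432208, 474818), -1)) = Mul(Add(-219270, -35304), Pow(907026, -1)) = Mul(-254574, Rational(1, 907026)) = Rational(-42429, 151171)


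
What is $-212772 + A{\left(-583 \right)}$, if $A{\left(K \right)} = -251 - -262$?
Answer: $-212761$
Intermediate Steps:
$A{\left(K \right)} = 11$ ($A{\left(K \right)} = -251 + 262 = 11$)
$-212772 + A{\left(-583 \right)} = -212772 + 11 = -212761$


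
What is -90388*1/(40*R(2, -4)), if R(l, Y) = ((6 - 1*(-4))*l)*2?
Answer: -22597/400 ≈ -56.492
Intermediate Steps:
R(l, Y) = 20*l (R(l, Y) = ((6 + 4)*l)*2 = (10*l)*2 = 20*l)
-90388*1/(40*R(2, -4)) = -90388/(40*(20*2)) = -90388/(40*40) = -90388/1600 = -90388*1/1600 = -22597/400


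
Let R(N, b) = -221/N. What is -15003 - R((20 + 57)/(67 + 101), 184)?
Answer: -159729/11 ≈ -14521.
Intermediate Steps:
-15003 - R((20 + 57)/(67 + 101), 184) = -15003 - (-221)/((20 + 57)/(67 + 101)) = -15003 - (-221)/(77/168) = -15003 - (-221)/(77*(1/168)) = -15003 - (-221)/11/24 = -15003 - (-221)*24/11 = -15003 - 1*(-5304/11) = -15003 + 5304/11 = -159729/11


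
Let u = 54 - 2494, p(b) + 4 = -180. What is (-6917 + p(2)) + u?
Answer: -9541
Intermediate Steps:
p(b) = -184 (p(b) = -4 - 180 = -184)
u = -2440
(-6917 + p(2)) + u = (-6917 - 184) - 2440 = -7101 - 2440 = -9541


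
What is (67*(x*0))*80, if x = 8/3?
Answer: 0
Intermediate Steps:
x = 8/3 (x = 8*(⅓) = 8/3 ≈ 2.6667)
(67*(x*0))*80 = (67*((8/3)*0))*80 = (67*0)*80 = 0*80 = 0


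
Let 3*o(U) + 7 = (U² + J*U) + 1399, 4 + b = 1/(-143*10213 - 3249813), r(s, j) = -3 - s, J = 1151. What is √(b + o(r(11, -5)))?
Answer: 23*I*√64810244094/84112 ≈ 69.613*I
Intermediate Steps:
b = -18841089/4710272 (b = -4 + 1/(-143*10213 - 3249813) = -4 + 1/(-1460459 - 3249813) = -4 + 1/(-4710272) = -4 - 1/4710272 = -18841089/4710272 ≈ -4.0000)
o(U) = 464 + U²/3 + 1151*U/3 (o(U) = -7/3 + ((U² + 1151*U) + 1399)/3 = -7/3 + (1399 + U² + 1151*U)/3 = -7/3 + (1399/3 + U²/3 + 1151*U/3) = 464 + U²/3 + 1151*U/3)
√(b + o(r(11, -5))) = √(-18841089/4710272 + (464 + (-3 - 1*11)²/3 + 1151*(-3 - 1*11)/3)) = √(-18841089/4710272 + (464 + (-3 - 11)²/3 + 1151*(-3 - 11)/3)) = √(-18841089/4710272 + (464 + (⅓)*(-14)² + (1151/3)*(-14))) = √(-18841089/4710272 + (464 + (⅓)*196 - 16114/3)) = √(-18841089/4710272 + (464 + 196/3 - 16114/3)) = √(-18841089/4710272 - 4842) = √(-22825978113/4710272) = 23*I*√64810244094/84112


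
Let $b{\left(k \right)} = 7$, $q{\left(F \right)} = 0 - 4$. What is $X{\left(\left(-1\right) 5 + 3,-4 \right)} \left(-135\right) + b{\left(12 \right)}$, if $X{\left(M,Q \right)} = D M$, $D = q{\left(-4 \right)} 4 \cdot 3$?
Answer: $-12953$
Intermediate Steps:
$q{\left(F \right)} = -4$ ($q{\left(F \right)} = 0 - 4 = -4$)
$D = -48$ ($D = \left(-4\right) 4 \cdot 3 = \left(-16\right) 3 = -48$)
$X{\left(M,Q \right)} = - 48 M$
$X{\left(\left(-1\right) 5 + 3,-4 \right)} \left(-135\right) + b{\left(12 \right)} = - 48 \left(\left(-1\right) 5 + 3\right) \left(-135\right) + 7 = - 48 \left(-5 + 3\right) \left(-135\right) + 7 = \left(-48\right) \left(-2\right) \left(-135\right) + 7 = 96 \left(-135\right) + 7 = -12960 + 7 = -12953$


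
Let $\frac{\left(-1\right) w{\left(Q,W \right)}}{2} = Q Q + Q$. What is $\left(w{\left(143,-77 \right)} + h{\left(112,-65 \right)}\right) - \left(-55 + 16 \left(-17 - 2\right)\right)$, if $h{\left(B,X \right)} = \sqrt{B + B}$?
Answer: $-40825 + 4 \sqrt{14} \approx -40810.0$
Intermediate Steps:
$h{\left(B,X \right)} = \sqrt{2} \sqrt{B}$ ($h{\left(B,X \right)} = \sqrt{2 B} = \sqrt{2} \sqrt{B}$)
$w{\left(Q,W \right)} = - 2 Q - 2 Q^{2}$ ($w{\left(Q,W \right)} = - 2 \left(Q Q + Q\right) = - 2 \left(Q^{2} + Q\right) = - 2 \left(Q + Q^{2}\right) = - 2 Q - 2 Q^{2}$)
$\left(w{\left(143,-77 \right)} + h{\left(112,-65 \right)}\right) - \left(-55 + 16 \left(-17 - 2\right)\right) = \left(\left(-2\right) 143 \left(1 + 143\right) + \sqrt{2} \sqrt{112}\right) - \left(-55 + 16 \left(-17 - 2\right)\right) = \left(\left(-2\right) 143 \cdot 144 + \sqrt{2} \cdot 4 \sqrt{7}\right) + \left(\left(-16\right) \left(-19\right) + 55\right) = \left(-41184 + 4 \sqrt{14}\right) + \left(304 + 55\right) = \left(-41184 + 4 \sqrt{14}\right) + 359 = -40825 + 4 \sqrt{14}$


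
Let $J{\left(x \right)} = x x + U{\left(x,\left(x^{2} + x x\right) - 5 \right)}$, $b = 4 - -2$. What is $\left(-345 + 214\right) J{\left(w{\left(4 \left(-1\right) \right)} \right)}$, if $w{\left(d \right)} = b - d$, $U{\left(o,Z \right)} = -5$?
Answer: $-12445$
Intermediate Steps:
$b = 6$ ($b = 4 + 2 = 6$)
$w{\left(d \right)} = 6 - d$
$J{\left(x \right)} = -5 + x^{2}$ ($J{\left(x \right)} = x x - 5 = x^{2} - 5 = -5 + x^{2}$)
$\left(-345 + 214\right) J{\left(w{\left(4 \left(-1\right) \right)} \right)} = \left(-345 + 214\right) \left(-5 + \left(6 - 4 \left(-1\right)\right)^{2}\right) = - 131 \left(-5 + \left(6 - -4\right)^{2}\right) = - 131 \left(-5 + \left(6 + 4\right)^{2}\right) = - 131 \left(-5 + 10^{2}\right) = - 131 \left(-5 + 100\right) = \left(-131\right) 95 = -12445$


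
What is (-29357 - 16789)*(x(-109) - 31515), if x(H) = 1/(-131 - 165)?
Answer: 215235119193/148 ≈ 1.4543e+9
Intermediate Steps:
x(H) = -1/296 (x(H) = 1/(-296) = -1/296)
(-29357 - 16789)*(x(-109) - 31515) = (-29357 - 16789)*(-1/296 - 31515) = -46146*(-9328441/296) = 215235119193/148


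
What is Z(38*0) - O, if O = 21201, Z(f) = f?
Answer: -21201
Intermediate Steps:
Z(38*0) - O = 38*0 - 1*21201 = 0 - 21201 = -21201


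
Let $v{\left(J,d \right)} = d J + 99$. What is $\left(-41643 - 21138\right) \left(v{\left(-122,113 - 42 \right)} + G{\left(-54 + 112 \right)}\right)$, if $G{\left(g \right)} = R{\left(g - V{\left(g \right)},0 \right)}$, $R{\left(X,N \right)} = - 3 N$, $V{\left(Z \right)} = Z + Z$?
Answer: $537593703$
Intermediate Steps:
$V{\left(Z \right)} = 2 Z$
$v{\left(J,d \right)} = 99 + J d$ ($v{\left(J,d \right)} = J d + 99 = 99 + J d$)
$G{\left(g \right)} = 0$ ($G{\left(g \right)} = \left(-3\right) 0 = 0$)
$\left(-41643 - 21138\right) \left(v{\left(-122,113 - 42 \right)} + G{\left(-54 + 112 \right)}\right) = \left(-41643 - 21138\right) \left(\left(99 - 122 \left(113 - 42\right)\right) + 0\right) = - 62781 \left(\left(99 - 122 \left(113 - 42\right)\right) + 0\right) = - 62781 \left(\left(99 - 8662\right) + 0\right) = - 62781 \left(-8563 + 0\right) = \left(-62781\right) \left(-8563\right) = 537593703$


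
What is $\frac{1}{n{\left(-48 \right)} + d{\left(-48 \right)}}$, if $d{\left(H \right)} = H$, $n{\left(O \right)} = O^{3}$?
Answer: $- \frac{1}{110640} \approx -9.0383 \cdot 10^{-6}$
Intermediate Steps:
$\frac{1}{n{\left(-48 \right)} + d{\left(-48 \right)}} = \frac{1}{\left(-48\right)^{3} - 48} = \frac{1}{-110592 - 48} = \frac{1}{-110640} = - \frac{1}{110640}$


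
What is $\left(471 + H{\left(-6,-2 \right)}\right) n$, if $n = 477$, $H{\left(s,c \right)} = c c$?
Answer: $226575$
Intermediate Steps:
$H{\left(s,c \right)} = c^{2}$
$\left(471 + H{\left(-6,-2 \right)}\right) n = \left(471 + \left(-2\right)^{2}\right) 477 = \left(471 + 4\right) 477 = 475 \cdot 477 = 226575$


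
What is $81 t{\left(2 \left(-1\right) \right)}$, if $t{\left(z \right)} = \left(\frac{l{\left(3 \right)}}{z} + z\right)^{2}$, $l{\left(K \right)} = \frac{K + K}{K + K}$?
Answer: $\frac{2025}{4} \approx 506.25$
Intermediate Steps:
$l{\left(K \right)} = 1$ ($l{\left(K \right)} = \frac{2 K}{2 K} = 2 K \frac{1}{2 K} = 1$)
$t{\left(z \right)} = \left(z + \frac{1}{z}\right)^{2}$ ($t{\left(z \right)} = \left(1 \frac{1}{z} + z\right)^{2} = \left(\frac{1}{z} + z\right)^{2} = \left(z + \frac{1}{z}\right)^{2}$)
$81 t{\left(2 \left(-1\right) \right)} = 81 \frac{\left(1 + \left(2 \left(-1\right)\right)^{2}\right)^{2}}{4} = 81 \frac{\left(1 + \left(-2\right)^{2}\right)^{2}}{4} = 81 \frac{\left(1 + 4\right)^{2}}{4} = 81 \frac{5^{2}}{4} = 81 \cdot \frac{1}{4} \cdot 25 = 81 \cdot \frac{25}{4} = \frac{2025}{4}$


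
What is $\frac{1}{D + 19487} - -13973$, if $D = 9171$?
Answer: $\frac{400438235}{28658} \approx 13973.0$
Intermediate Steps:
$\frac{1}{D + 19487} - -13973 = \frac{1}{9171 + 19487} - -13973 = \frac{1}{28658} + 13973 = \frac{400438235}{28658}$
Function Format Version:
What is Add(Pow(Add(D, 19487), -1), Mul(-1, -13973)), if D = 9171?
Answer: Rational(400438235, 28658) ≈ 13973.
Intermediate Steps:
Add(Pow(Add(D, 19487), -1), Mul(-1, -13973)) = Add(Pow(Add(9171, 19487), -1), Mul(-1, -13973)) = Add(Pow(28658, -1), 13973) = Add(Rational(1, 28658), 13973) = Rational(400438235, 28658)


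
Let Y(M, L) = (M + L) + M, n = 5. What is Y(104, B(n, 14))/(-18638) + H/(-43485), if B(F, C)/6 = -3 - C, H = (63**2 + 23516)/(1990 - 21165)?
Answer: -8787317132/1554082802025 ≈ -0.0056543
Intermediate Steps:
H = -5497/3835 (H = (3969 + 23516)/(-19175) = 27485*(-1/19175) = -5497/3835 ≈ -1.4334)
B(F, C) = -18 - 6*C (B(F, C) = 6*(-3 - C) = -18 - 6*C)
Y(M, L) = L + 2*M (Y(M, L) = (L + M) + M = L + 2*M)
Y(104, B(n, 14))/(-18638) + H/(-43485) = ((-18 - 6*14) + 2*104)/(-18638) - 5497/3835/(-43485) = ((-18 - 84) + 208)*(-1/18638) - 5497/3835*(-1/43485) = (-102 + 208)*(-1/18638) + 5497/166764975 = 106*(-1/18638) + 5497/166764975 = -53/9319 + 5497/166764975 = -8787317132/1554082802025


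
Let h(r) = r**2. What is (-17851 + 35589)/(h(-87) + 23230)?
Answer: 17738/30799 ≈ 0.57593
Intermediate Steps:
(-17851 + 35589)/(h(-87) + 23230) = (-17851 + 35589)/((-87)**2 + 23230) = 17738/(7569 + 23230) = 17738/30799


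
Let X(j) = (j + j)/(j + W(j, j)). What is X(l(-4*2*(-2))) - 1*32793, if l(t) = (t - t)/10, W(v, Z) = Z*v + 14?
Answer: -32793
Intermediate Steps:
W(v, Z) = 14 + Z*v
l(t) = 0 (l(t) = 0*(⅒) = 0)
X(j) = 2*j/(14 + j + j²) (X(j) = (j + j)/(j + (14 + j*j)) = (2*j)/(j + (14 + j²)) = (2*j)/(14 + j + j²) = 2*j/(14 + j + j²))
X(l(-4*2*(-2))) - 1*32793 = 2*0/(14 + 0 + 0²) - 1*32793 = 2*0/(14 + 0 + 0) - 32793 = 2*0/14 - 32793 = 2*0*(1/14) - 32793 = 0 - 32793 = -32793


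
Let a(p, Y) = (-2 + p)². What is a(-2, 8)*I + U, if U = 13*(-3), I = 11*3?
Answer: 489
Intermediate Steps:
I = 33
U = -39
a(-2, 8)*I + U = (-2 - 2)²*33 - 39 = (-4)²*33 - 39 = 16*33 - 39 = 528 - 39 = 489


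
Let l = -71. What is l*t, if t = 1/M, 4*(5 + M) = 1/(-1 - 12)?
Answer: 3692/261 ≈ 14.146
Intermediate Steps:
M = -261/52 (M = -5 + 1/(4*(-1 - 12)) = -5 + (¼)/(-13) = -5 + (¼)*(-1/13) = -5 - 1/52 = -261/52 ≈ -5.0192)
t = -52/261 (t = 1/(-261/52) = -52/261 ≈ -0.19923)
l*t = -71*(-52/261) = 3692/261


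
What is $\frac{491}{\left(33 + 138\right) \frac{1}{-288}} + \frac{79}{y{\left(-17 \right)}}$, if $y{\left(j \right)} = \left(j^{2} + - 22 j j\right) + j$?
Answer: $- \frac{95624733}{115634} \approx -826.96$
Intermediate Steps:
$y{\left(j \right)} = j - 21 j^{2}$ ($y{\left(j \right)} = \left(j^{2} - 22 j^{2}\right) + j = - 21 j^{2} + j = j - 21 j^{2}$)
$\frac{491}{\left(33 + 138\right) \frac{1}{-288}} + \frac{79}{y{\left(-17 \right)}} = \frac{491}{\left(33 + 138\right) \frac{1}{-288}} + \frac{79}{\left(-17\right) \left(1 - -357\right)} = \frac{491}{171 \left(- \frac{1}{288}\right)} + \frac{79}{\left(-17\right) \left(1 + 357\right)} = \frac{491}{- \frac{19}{32}} + \frac{79}{\left(-17\right) 358} = 491 \left(- \frac{32}{19}\right) + \frac{79}{-6086} = - \frac{15712}{19} + 79 \left(- \frac{1}{6086}\right) = - \frac{15712}{19} - \frac{79}{6086} = - \frac{95624733}{115634}$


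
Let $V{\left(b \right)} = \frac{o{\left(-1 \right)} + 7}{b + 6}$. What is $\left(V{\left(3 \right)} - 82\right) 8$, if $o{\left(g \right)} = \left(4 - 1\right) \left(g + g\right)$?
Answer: $- \frac{5896}{9} \approx -655.11$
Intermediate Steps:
$o{\left(g \right)} = 6 g$ ($o{\left(g \right)} = 3 \cdot 2 g = 6 g$)
$V{\left(b \right)} = \frac{1}{6 + b}$ ($V{\left(b \right)} = \frac{6 \left(-1\right) + 7}{b + 6} = \frac{-6 + 7}{6 + b} = 1 \frac{1}{6 + b} = \frac{1}{6 + b}$)
$\left(V{\left(3 \right)} - 82\right) 8 = \left(\frac{1}{6 + 3} - 82\right) 8 = \left(\frac{1}{9} - 82\right) 8 = \left(- \frac{737}{9}\right) 8 = - \frac{5896}{9}$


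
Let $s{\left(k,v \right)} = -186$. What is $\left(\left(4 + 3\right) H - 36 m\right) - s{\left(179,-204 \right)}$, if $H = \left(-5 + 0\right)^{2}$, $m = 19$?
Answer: $-323$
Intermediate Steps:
$H = 25$ ($H = \left(-5\right)^{2} = 25$)
$\left(\left(4 + 3\right) H - 36 m\right) - s{\left(179,-204 \right)} = \left(\left(4 + 3\right) 25 - 684\right) - -186 = \left(7 \cdot 25 - 684\right) + 186 = \left(175 - 684\right) + 186 = -509 + 186 = -323$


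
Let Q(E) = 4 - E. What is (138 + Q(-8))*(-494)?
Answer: -74100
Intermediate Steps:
(138 + Q(-8))*(-494) = (138 + (4 - 1*(-8)))*(-494) = (138 + (4 + 8))*(-494) = (138 + 12)*(-494) = 150*(-494) = -74100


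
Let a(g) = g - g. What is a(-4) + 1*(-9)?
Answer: -9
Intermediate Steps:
a(g) = 0
a(-4) + 1*(-9) = 0 + 1*(-9) = 0 - 9 = -9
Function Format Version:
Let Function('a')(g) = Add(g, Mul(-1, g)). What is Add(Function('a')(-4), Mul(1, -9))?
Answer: -9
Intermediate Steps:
Function('a')(g) = 0
Add(Function('a')(-4), Mul(1, -9)) = Add(0, Mul(1, -9)) = Add(0, -9) = -9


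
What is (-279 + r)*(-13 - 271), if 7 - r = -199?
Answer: 20732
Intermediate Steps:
r = 206 (r = 7 - 1*(-199) = 7 + 199 = 206)
(-279 + r)*(-13 - 271) = (-279 + 206)*(-13 - 271) = -73*(-284) = 20732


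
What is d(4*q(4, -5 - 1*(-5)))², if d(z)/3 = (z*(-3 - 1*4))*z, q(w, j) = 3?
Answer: 9144576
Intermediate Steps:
d(z) = -21*z² (d(z) = 3*((z*(-3 - 1*4))*z) = 3*((z*(-3 - 4))*z) = 3*((z*(-7))*z) = 3*((-7*z)*z) = 3*(-7*z²) = -21*z²)
d(4*q(4, -5 - 1*(-5)))² = (-21*(4*3)²)² = (-21*12²)² = (-21*144)² = (-3024)² = 9144576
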